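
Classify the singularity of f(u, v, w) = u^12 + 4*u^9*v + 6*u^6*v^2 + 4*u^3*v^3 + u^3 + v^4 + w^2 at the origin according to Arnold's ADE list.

E_{6}

The Hessian of f at 0 is [[0, 0, 0], [0, 0, 0], [0, 0, 2]] with rank 1, so corank 2. A Groebner basis of the Jacobian ideal J(f) in C{u,v,w} is {v^3, u^2, w}; counting standard monomials gives mu = 6. Corank 2; j^3 = u^3 is a perfect cube, so E-series; the 4-jet and mu = 6 give E_6.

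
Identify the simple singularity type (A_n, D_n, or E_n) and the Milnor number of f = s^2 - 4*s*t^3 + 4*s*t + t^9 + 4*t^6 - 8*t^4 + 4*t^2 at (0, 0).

The Hessian of f at 0 has rank 1. Corank 1: A-series; mu = 8 gives A_8.

Type A_{8}, Milnor number mu = 8.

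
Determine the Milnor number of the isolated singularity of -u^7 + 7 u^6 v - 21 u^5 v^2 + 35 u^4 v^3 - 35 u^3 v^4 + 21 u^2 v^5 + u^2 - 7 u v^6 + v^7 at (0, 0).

6

The Hessian of f at 0 has rank 1. Corank 1: A-series; mu = 6 gives A_6.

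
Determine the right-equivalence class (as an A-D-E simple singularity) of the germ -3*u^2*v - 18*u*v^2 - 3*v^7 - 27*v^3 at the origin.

The Hessian of f at 0 is [[0, 0], [0, 0]] with rank 0, so corank 2. A Groebner basis of the Jacobian ideal J(f) in C{u,v} is {u^2/7 + v^6 - 9*v^2/7, u^3 + 27*v^3, u*v + 3*v^2}; counting standard monomials gives mu = 8. Corank 2; j^3 = -3*v*(u + 3*v)^2 has shape L^2 M (L != M), so D-series; mu = 8 gives D_8.

D8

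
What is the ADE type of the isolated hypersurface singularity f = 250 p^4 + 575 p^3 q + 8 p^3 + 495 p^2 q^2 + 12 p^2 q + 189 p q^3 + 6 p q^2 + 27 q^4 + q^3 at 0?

The Hessian of f at 0 is [[0, 0], [0, 0]] with rank 0, so corank 2. A Groebner basis of the Jacobian ideal J(f) in C{p,q} is {768*p^2/25 + 768*p*q/25 + q^4 + 8*q^3/25 + 192*q^2/25, p^3 + 132*p^2/25 + 132*p*q/25 + 9*q^3/50 + 33*q^2/25, p^2*q - 168*p^2/25 - 168*p*q/25 - 8*q^3/25 - 42*q^2/25, 32*p^2/5 + p*q^2 + 32*p*q/5 + 17*q^3/30 + 8*q^2/5}; counting standard monomials gives mu = 7. Corank 2; j^3 = (2*p + q)^3 is a perfect cube, so E-series; the 4-jet and mu = 7 give E_7.

E_7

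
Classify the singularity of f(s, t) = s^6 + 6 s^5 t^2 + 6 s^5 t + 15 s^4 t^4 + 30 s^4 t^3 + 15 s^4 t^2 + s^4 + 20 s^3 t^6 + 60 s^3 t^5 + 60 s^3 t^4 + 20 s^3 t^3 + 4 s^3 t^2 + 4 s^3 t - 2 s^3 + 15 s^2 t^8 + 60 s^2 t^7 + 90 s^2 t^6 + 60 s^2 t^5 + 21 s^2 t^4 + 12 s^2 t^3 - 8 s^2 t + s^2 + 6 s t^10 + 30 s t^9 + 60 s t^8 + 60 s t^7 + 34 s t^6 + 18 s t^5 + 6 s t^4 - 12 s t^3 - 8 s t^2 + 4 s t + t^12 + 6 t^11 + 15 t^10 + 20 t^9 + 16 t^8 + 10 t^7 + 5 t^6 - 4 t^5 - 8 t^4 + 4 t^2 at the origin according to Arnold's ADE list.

The Hessian of f at 0 is [[2, 4], [4, 8]] with rank 1, so corank 1. A Groebner basis of the Jacobian ideal J(f) in C{s,t} is {s*t^2 - 5*s*t/2 - s - 5*t^2 - 2*t, 5*s*t/4 + s/2 + t^3 + 5*t^2/2 + t, s^2 + 4*s*t + 4*t^2}; counting standard monomials gives mu = 5. Corank 1: A-series; mu = 5 gives A_5.

A5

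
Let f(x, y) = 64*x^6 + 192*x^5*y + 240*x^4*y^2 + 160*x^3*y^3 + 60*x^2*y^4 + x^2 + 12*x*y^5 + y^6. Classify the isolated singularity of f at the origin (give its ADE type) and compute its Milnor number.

The Hessian of f at 0 is [[2, 0], [0, 0]] with rank 1, so corank 1. A Groebner basis of the Jacobian ideal J(f) in C{x,y} is {y^5, x}; counting standard monomials gives mu = 5. Corank 1: A-series; mu = 5 gives A_5.

Type A_{5}, Milnor number mu = 5.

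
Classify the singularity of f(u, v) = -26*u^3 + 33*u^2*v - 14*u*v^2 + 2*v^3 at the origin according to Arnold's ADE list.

D_{4}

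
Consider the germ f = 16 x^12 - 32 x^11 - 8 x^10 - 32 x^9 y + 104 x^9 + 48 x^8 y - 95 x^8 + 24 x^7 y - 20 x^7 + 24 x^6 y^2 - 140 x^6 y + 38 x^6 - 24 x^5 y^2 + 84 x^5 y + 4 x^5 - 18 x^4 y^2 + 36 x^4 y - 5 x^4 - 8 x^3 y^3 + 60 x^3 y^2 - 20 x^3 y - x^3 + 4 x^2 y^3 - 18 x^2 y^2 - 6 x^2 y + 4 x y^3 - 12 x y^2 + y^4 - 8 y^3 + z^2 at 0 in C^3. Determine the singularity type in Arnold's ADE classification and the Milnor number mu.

Type E_6, Milnor number mu = 6.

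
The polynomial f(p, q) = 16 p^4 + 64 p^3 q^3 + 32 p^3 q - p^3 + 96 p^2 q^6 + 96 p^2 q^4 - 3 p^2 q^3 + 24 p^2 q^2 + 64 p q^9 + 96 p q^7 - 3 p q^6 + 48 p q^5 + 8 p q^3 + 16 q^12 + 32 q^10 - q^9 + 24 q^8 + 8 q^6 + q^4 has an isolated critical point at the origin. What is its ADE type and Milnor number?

The Hessian of f at 0 has rank 0. Corank 2; j^3 = -p^3 is a perfect cube, so E-series; the 4-jet and mu = 6 give E_6.

Type E_{6}, Milnor number mu = 6.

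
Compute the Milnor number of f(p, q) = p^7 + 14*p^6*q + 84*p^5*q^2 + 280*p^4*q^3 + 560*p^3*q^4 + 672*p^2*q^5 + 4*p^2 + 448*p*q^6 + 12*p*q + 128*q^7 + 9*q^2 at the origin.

The Hessian of f at 0 has rank 1. Corank 1: A-series; mu = 6 gives A_6.

6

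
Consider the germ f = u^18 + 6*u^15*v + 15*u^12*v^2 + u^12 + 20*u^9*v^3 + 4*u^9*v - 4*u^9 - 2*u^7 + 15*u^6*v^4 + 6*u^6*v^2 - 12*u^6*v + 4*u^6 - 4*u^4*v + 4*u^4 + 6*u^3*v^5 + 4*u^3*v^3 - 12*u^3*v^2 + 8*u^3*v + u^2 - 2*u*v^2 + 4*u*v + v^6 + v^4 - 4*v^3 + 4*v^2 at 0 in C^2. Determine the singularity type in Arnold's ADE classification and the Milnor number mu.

Type A5, Milnor number mu = 5.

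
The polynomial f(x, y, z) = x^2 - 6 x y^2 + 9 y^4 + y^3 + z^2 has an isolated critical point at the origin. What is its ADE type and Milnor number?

The Hessian of f at 0 is [[2, 0, 0], [0, 0, 0], [0, 0, 2]] with rank 2, so corank 1. A Groebner basis of the Jacobian ideal J(f) in C{x,y,z} is {y^2, x, z}; counting standard monomials gives mu = 2. Corank 1: A-series; mu = 2 gives A_2.

Type A_2, Milnor number mu = 2.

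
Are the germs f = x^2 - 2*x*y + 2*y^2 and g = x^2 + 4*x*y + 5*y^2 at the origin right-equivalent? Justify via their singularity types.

The Hessian of f at 0 is [[2, -2], [-2, 4]] with rank 2, so corank 0. A Groebner basis of the Jacobian ideal J(f) in C{x,y} is {x, y}; counting standard monomials gives mu = 1. Corank 0: nondegenerate Morse point, so A_1. The Hessian of g at 0 is [[2, 4], [4, 10]] with rank 2, so corank 0. A Groebner basis of the Jacobian ideal J(g) in C{x,y} is {x, y}; counting standard monomials gives mu = 1. Corank 0: nondegenerate Morse point, so A_1. Both have type A_1, hence right-equivalent.

Yes.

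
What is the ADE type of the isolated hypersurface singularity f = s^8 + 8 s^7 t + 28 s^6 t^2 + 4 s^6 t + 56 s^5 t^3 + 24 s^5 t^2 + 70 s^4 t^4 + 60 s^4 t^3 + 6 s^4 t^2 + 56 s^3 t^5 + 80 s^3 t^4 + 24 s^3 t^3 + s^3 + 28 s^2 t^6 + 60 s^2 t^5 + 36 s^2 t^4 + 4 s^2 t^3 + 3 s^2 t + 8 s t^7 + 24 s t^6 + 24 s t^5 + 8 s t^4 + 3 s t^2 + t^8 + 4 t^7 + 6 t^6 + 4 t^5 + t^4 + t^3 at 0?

E6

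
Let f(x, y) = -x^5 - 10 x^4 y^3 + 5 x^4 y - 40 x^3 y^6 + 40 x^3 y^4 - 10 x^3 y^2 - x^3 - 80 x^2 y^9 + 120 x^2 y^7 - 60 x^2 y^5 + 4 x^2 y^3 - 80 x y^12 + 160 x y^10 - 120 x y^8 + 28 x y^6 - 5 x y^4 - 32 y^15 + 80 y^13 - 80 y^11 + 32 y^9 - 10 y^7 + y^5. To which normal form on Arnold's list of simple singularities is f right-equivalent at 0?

The Hessian of f at 0 has rank 0. Corank 2; j^3 = -x^3 is a perfect cube, so E-series; the 5-jet and mu = 8 give E_8.

E8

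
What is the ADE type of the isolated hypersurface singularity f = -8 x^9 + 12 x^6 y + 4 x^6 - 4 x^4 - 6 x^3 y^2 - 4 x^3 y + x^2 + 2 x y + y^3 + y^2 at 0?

A_2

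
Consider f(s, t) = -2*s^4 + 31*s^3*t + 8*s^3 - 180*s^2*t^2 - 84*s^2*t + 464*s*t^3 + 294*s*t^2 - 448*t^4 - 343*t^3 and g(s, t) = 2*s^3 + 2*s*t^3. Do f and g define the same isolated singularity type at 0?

Yes.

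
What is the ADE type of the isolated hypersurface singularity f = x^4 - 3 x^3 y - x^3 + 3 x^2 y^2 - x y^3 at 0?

E_{7}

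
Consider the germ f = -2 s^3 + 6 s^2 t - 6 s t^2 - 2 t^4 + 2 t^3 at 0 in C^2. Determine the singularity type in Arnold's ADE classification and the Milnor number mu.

Type E_6, Milnor number mu = 6.

The Hessian of f at 0 has rank 0. Corank 2; j^3 = -2*(s - t)^3 is a perfect cube, so E-series; the 4-jet and mu = 6 give E_6.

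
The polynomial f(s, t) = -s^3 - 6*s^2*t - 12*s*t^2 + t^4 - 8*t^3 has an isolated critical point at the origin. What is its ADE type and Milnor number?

Type E6, Milnor number mu = 6.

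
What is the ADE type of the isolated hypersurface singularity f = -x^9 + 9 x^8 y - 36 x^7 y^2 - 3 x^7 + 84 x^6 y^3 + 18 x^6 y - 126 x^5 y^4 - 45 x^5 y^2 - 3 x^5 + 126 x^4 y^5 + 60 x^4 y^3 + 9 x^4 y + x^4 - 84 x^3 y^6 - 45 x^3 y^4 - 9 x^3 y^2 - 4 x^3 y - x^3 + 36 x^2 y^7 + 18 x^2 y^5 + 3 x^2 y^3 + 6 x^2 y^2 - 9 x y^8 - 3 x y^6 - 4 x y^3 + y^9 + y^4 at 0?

E_6

The Hessian of f at 0 has rank 0. Corank 2; j^3 = -x^3 is a perfect cube, so E-series; the 4-jet and mu = 6 give E_6.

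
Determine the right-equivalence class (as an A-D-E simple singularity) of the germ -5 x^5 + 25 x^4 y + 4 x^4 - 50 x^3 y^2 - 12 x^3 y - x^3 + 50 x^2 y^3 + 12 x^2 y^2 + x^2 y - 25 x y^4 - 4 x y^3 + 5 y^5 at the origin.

D6

The Hessian of f at 0 has rank 0. Corank 2; j^3 = -x^2*(x - y) has shape L^2 M (L != M), so D-series; mu = 6 gives D_6.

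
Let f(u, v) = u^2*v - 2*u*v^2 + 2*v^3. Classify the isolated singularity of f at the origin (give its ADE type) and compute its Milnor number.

Type D_4, Milnor number mu = 4.

The Hessian of f at 0 has rank 0. Corank 2; j^3 = v*(u^2 - 2*u*v + 2*v^2) splits into three distinct lines over C (the quadratic factor has nonzero discriminant), so D_4.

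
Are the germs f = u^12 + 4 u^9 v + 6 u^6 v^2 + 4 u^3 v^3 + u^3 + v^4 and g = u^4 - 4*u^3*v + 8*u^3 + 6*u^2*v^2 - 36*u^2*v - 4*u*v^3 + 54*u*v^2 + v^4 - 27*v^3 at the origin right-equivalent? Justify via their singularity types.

Yes.

The Hessian of f at 0 is [[0, 0], [0, 0]] with rank 0, so corank 2. A Groebner basis of the Jacobian ideal J(f) in C{u,v} is {v^3, u^2}; counting standard monomials gives mu = 6. Corank 2; j^3 = u^3 is a perfect cube, so E-series; the 4-jet and mu = 6 give E_6. The Hessian of g at 0 is [[0, 0], [0, 0]] with rank 0, so corank 2. A Groebner basis of the Jacobian ideal J(g) in C{u,v} is {v^4, u*v^2 - 4*v^3/3, u^2 - 3*u*v + 9*v^2/4}; counting standard monomials gives mu = 6. Corank 2; j^3 = (2*u - 3*v)^3 is a perfect cube, so E-series; the 4-jet and mu = 6 give E_6. Both have type E_6, hence right-equivalent.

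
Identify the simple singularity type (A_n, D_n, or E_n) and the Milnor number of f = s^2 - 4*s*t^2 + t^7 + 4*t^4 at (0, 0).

Type A_{6}, Milnor number mu = 6.

The Hessian of f at 0 has rank 1. Corank 1: A-series; mu = 6 gives A_6.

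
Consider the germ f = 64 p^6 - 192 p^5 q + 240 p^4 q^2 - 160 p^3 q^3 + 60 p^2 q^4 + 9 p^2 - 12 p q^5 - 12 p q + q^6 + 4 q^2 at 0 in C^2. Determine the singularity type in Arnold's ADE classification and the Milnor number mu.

The Hessian of f at 0 has rank 1. Corank 1: A-series; mu = 5 gives A_5.

Type A5, Milnor number mu = 5.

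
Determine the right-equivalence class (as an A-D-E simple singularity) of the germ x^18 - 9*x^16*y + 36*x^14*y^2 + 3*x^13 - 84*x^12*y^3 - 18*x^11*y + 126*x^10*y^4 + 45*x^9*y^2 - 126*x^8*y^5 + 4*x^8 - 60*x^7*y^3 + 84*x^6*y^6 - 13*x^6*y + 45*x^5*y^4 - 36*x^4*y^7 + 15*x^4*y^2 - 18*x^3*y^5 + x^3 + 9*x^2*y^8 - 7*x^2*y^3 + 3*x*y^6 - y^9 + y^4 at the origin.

E6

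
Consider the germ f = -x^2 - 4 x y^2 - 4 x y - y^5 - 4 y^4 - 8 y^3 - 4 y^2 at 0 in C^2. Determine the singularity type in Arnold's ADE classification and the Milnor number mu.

Type A_4, Milnor number mu = 4.

The Hessian of f at 0 is [[-2, -4], [-4, -8]] with rank 1, so corank 1. A Groebner basis of the Jacobian ideal J(f) in C{x,y} is {x^2 + 4*x*y - 2*x - 4*y, x/2 + y^2 + y}; counting standard monomials gives mu = 4. Corank 1: A-series; mu = 4 gives A_4.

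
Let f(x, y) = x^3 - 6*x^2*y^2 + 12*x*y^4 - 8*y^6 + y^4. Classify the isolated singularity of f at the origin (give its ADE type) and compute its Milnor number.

The Hessian of f at 0 is [[0, 0], [0, 0]] with rank 0, so corank 2. A Groebner basis of the Jacobian ideal J(f) in C{x,y} is {x^3, x^2*y, -x^2/4 + x*y^2, y^3}; counting standard monomials gives mu = 6. Corank 2; j^3 = x^3 is a perfect cube, so E-series; the 4-jet and mu = 6 give E_6.

Type E_{6}, Milnor number mu = 6.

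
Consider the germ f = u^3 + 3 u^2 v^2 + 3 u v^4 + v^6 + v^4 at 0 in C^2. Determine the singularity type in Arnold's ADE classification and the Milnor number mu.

Type E6, Milnor number mu = 6.

The Hessian of f at 0 has rank 0. Corank 2; j^3 = u^3 is a perfect cube, so E-series; the 4-jet and mu = 6 give E_6.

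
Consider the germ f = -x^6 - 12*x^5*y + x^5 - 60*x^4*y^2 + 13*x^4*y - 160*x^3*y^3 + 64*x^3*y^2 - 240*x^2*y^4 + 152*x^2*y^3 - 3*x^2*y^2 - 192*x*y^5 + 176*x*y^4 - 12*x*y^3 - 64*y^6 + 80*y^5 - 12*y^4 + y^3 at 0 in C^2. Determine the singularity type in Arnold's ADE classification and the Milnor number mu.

The Hessian of f at 0 is [[0, 0], [0, 0]] with rank 0, so corank 2. A Groebner basis of the Jacobian ideal J(f) in C{x,y} is {x^4 + 4*x*y^2, x^2*y + 4*x*y^2 - y^2/2, y^3}; counting standard monomials gives mu = 8. Corank 2; j^3 = y^3 is a perfect cube, so E-series; the 5-jet and mu = 8 give E_8.

Type E8, Milnor number mu = 8.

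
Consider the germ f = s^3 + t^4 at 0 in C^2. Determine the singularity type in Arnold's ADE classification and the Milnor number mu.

The Hessian of f at 0 has rank 0. Corank 2; j^3 = s^3 is a perfect cube, so E-series; the 4-jet and mu = 6 give E_6.

Type E_6, Milnor number mu = 6.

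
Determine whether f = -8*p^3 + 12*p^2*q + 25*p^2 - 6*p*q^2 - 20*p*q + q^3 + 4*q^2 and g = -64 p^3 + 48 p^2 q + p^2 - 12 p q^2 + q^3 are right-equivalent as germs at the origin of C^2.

The Hessian of f at 0 has rank 1. Corank 1: A-series; mu = 2 gives A_2. The Hessian of g at 0 has rank 1. Corank 1: A-series; mu = 2 gives A_2. Both have type A_2, hence right-equivalent.

Yes.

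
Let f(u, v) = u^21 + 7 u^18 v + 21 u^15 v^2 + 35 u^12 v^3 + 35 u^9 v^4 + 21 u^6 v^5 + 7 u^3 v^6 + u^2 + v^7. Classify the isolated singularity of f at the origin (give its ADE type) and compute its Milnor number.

Type A6, Milnor number mu = 6.

The Hessian of f at 0 has rank 1. Corank 1: A-series; mu = 6 gives A_6.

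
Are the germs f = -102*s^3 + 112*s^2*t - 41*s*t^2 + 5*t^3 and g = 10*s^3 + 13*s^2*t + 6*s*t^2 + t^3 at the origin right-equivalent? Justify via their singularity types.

The Hessian of f at 0 has rank 0. Corank 2; j^3 = -(3*s - t)*(34*s^2 - 26*s*t + 5*t^2) splits into three distinct lines over C (the quadratic factor has nonzero discriminant), so D_4. The Hessian of g at 0 has rank 0. Corank 2; j^3 = (2*s + t)*(5*s^2 + 4*s*t + t^2) splits into three distinct lines over C (the quadratic factor has nonzero discriminant), so D_4. Both have type D_4, hence right-equivalent.

Yes.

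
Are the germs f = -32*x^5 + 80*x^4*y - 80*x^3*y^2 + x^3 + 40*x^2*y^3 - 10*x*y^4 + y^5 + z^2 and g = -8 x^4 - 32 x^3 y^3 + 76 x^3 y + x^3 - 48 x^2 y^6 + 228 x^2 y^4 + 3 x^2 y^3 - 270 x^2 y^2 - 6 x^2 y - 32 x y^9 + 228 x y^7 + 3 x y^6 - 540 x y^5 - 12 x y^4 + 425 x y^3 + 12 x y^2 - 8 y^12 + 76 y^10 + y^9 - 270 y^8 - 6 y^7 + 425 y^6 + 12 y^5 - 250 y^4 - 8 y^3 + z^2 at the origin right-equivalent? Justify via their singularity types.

The Hessian of f at 0 has rank 1. Corank 2; j^3 = x^3 is a perfect cube, so E-series; the 5-jet and mu = 8 give E_8. The Hessian of g at 0 has rank 1. Corank 2; j^3 = (x - 2*y)^3 is a perfect cube, so E-series; the 4-jet and mu = 7 give E_7. f is E_8 but g is E_7, hence not right-equivalent.

No.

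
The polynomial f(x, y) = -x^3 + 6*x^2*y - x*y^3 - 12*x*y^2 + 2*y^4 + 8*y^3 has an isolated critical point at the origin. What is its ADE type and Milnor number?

The Hessian of f at 0 has rank 0. Corank 2; j^3 = -(x - 2*y)^3 is a perfect cube, so E-series; the 4-jet and mu = 7 give E_7.

Type E7, Milnor number mu = 7.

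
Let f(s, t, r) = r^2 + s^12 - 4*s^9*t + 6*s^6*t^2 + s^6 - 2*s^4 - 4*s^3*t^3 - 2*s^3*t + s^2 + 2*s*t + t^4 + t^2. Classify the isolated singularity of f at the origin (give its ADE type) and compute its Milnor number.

Type A_3, Milnor number mu = 3.

The Hessian of f at 0 has rank 2. Corank 1: A-series; mu = 3 gives A_3.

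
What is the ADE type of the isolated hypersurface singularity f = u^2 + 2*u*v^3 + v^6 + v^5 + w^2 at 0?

A_{4}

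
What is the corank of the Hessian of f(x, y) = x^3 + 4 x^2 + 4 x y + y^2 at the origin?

The Hessian at 0 is [[8, 4], [4, 2]] of rank 1; hence corank 1.

1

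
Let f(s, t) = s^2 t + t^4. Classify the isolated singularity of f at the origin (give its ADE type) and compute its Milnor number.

Type D_5, Milnor number mu = 5.

The Hessian of f at 0 has rank 0. Corank 2; j^3 = s^2*t has shape L^2 M (L != M), so D-series; mu = 5 gives D_5.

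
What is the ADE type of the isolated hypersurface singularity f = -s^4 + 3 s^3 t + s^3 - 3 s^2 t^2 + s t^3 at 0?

E_7

The Hessian of f at 0 is [[0, 0], [0, 0]] with rank 0, so corank 2. A Groebner basis of the Jacobian ideal J(f) in C{s,t} is {3*s^2 + t^4 + t^3, s^3, s^2*t - s^2 - t^3/3, -2*s^2 + s*t^2 - 2*t^3/3}; counting standard monomials gives mu = 7. Corank 2; j^3 = s^3 is a perfect cube, so E-series; the 4-jet and mu = 7 give E_7.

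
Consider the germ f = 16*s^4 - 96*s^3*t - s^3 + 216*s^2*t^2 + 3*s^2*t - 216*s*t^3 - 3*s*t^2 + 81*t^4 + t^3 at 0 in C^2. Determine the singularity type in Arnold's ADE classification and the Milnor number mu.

Type E_{6}, Milnor number mu = 6.

The Hessian of f at 0 is [[0, 0], [0, 0]] with rank 0, so corank 2. A Groebner basis of the Jacobian ideal J(f) in C{s,t} is {t^4, s*t^2 - 7*t^3/6, s^2 - 2*s*t + t^2}; counting standard monomials gives mu = 6. Corank 2; j^3 = -(s - t)^3 is a perfect cube, so E-series; the 4-jet and mu = 6 give E_6.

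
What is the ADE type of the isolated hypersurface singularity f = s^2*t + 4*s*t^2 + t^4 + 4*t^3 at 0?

The Hessian of f at 0 is [[0, 0], [0, 0]] with rank 0, so corank 2. A Groebner basis of the Jacobian ideal J(f) in C{s,t} is {s^3 - 2*s^2 + 8*t^2, s^2/4 + t^3 - t^2, s*t + 2*t^2}; counting standard monomials gives mu = 5. Corank 2; j^3 = t*(s + 2*t)^2 has shape L^2 M (L != M), so D-series; mu = 5 gives D_5.

D_5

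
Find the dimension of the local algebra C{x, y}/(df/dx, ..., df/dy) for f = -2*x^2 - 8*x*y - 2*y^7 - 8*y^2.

6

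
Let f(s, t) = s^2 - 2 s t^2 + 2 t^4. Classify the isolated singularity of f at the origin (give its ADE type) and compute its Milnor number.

The Hessian of f at 0 has rank 1. Corank 1: A-series; mu = 3 gives A_3.

Type A_{3}, Milnor number mu = 3.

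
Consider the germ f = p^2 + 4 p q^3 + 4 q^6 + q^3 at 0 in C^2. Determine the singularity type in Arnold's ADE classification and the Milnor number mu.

The Hessian of f at 0 has rank 1. Corank 1: A-series; mu = 2 gives A_2.

Type A_{2}, Milnor number mu = 2.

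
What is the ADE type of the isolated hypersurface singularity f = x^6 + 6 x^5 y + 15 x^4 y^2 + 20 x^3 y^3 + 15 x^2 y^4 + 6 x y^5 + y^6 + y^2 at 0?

A5

The Hessian of f at 0 has rank 1. Corank 1: A-series; mu = 5 gives A_5.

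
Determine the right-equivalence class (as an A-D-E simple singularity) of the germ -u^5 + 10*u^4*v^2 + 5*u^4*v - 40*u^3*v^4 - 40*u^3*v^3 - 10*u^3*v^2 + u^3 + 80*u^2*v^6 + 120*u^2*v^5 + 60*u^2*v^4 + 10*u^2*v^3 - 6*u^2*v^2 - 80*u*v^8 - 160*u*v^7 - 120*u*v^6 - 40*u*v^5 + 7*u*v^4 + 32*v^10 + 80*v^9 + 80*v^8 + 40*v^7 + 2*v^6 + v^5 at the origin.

The Hessian of f at 0 has rank 0. Corank 2; j^3 = u^3 is a perfect cube, so E-series; the 5-jet and mu = 8 give E_8.

E_8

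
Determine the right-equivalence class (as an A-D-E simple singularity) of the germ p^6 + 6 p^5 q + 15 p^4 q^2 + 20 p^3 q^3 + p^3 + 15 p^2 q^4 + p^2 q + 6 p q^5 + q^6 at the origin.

The Hessian of f at 0 is [[0, 0], [0, 0]] with rank 0, so corank 2. A Groebner basis of the Jacobian ideal J(f) in C{p,q} is {-p*q/6 + q^5, p*q^2, p^2 + p*q}; counting standard monomials gives mu = 7. Corank 2; j^3 = p^2*(p + q) has shape L^2 M (L != M), so D-series; mu = 7 gives D_7.

D7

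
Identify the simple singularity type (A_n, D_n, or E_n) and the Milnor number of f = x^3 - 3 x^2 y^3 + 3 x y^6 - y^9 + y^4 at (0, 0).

Type E6, Milnor number mu = 6.

The Hessian of f at 0 has rank 0. Corank 2; j^3 = x^3 is a perfect cube, so E-series; the 4-jet and mu = 6 give E_6.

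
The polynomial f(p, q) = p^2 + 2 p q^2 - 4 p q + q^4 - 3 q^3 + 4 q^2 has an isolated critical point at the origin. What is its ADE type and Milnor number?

Type A2, Milnor number mu = 2.

The Hessian of f at 0 has rank 1. Corank 1: A-series; mu = 2 gives A_2.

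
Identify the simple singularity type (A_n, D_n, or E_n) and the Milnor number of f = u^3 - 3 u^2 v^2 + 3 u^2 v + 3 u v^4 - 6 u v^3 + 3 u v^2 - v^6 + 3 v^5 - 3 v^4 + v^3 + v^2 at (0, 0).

The Hessian of f at 0 has rank 1. Corank 1: A-series; mu = 2 gives A_2.

Type A_2, Milnor number mu = 2.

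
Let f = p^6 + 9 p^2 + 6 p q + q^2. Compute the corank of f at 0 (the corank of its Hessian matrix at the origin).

The Hessian at 0 is [[18, 6], [6, 2]] of rank 1; hence corank 1.

1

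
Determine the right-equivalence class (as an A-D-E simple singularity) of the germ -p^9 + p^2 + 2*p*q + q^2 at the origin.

A8

The Hessian of f at 0 has rank 1. Corank 1: A-series; mu = 8 gives A_8.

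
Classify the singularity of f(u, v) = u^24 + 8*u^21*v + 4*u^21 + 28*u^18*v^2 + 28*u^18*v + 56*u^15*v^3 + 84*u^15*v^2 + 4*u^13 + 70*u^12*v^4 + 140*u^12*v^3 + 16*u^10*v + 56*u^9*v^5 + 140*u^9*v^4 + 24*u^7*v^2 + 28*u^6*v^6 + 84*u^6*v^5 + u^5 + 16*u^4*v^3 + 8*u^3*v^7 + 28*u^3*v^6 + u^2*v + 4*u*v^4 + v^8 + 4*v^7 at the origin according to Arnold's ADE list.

D9

The Hessian of f at 0 is [[0, 0], [0, 0]] with rank 0, so corank 2. A Groebner basis of the Jacobian ideal J(f) in C{u,v} is {u^2*v^2, u^2*v + u^2/2 + u*v^3, u*v/2 + v^4, u^3}; counting standard monomials gives mu = 9. Corank 2; j^3 = u^2*v has shape L^2 M (L != M), so D-series; mu = 9 gives D_9.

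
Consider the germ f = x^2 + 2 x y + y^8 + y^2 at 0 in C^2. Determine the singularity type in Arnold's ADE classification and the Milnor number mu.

Type A_{7}, Milnor number mu = 7.

The Hessian of f at 0 has rank 1. Corank 1: A-series; mu = 7 gives A_7.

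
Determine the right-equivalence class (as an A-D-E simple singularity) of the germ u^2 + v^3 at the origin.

A_{2}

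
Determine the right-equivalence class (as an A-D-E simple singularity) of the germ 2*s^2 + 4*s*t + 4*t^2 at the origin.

The Hessian of f at 0 is [[4, 4], [4, 8]] with rank 2, so corank 0. A Groebner basis of the Jacobian ideal J(f) in C{s,t} is {s, t}; counting standard monomials gives mu = 1. Corank 0: nondegenerate Morse point, so A_1.

A_{1}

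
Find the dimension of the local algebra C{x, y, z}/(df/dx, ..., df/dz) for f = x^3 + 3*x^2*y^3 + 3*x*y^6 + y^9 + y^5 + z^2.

The Hessian of f at 0 is [[0, 0, 0], [0, 0, 0], [0, 0, 2]] with rank 1, so corank 2. A Groebner basis of the Jacobian ideal J(f) in C{x,y,z} is {x^2/2 + x*y^3, y^4, x^3, x^2*y, z}; counting standard monomials gives mu = 8. Corank 2; j^3 = x^3 is a perfect cube, so E-series; the 5-jet and mu = 8 give E_8.

8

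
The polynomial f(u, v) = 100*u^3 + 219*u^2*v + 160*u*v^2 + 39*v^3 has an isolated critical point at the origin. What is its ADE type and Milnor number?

The Hessian of f at 0 has rank 0. Corank 2; j^3 = (4*u + 3*v)*(25*u^2 + 36*u*v + 13*v^2) splits into three distinct lines over C (the quadratic factor has nonzero discriminant), so D_4.

Type D_{4}, Milnor number mu = 4.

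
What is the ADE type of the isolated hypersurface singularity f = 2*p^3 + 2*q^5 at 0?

E8

The Hessian of f at 0 is [[0, 0], [0, 0]] with rank 0, so corank 2. A Groebner basis of the Jacobian ideal J(f) in C{p,q} is {q^4, p^2}; counting standard monomials gives mu = 8. Corank 2; j^3 = 2*p^3 is a perfect cube, so E-series; the 5-jet and mu = 8 give E_8.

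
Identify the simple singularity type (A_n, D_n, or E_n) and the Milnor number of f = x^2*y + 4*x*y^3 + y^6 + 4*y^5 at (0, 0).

The Hessian of f at 0 has rank 0. Corank 2; j^3 = x^2*y has shape L^2 M (L != M), so D-series; mu = 7 gives D_7.

Type D_7, Milnor number mu = 7.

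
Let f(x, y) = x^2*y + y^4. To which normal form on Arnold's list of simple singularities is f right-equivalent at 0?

The Hessian of f at 0 is [[0, 0], [0, 0]] with rank 0, so corank 2. A Groebner basis of the Jacobian ideal J(f) in C{x,y} is {x^3, x^2/4 + y^3, x*y}; counting standard monomials gives mu = 5. Corank 2; j^3 = x^2*y has shape L^2 M (L != M), so D-series; mu = 5 gives D_5.

D_{5}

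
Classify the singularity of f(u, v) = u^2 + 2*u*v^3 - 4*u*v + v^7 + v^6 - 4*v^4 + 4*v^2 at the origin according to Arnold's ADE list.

A6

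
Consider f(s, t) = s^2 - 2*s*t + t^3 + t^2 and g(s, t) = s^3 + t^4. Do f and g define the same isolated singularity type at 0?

The Hessian of f at 0 is [[2, -2], [-2, 2]] with rank 1, so corank 1. A Groebner basis of the Jacobian ideal J(f) in C{s,t} is {t^2, s - t}; counting standard monomials gives mu = 2. Corank 1: A-series; mu = 2 gives A_2. The Hessian of g at 0 is [[0, 0], [0, 0]] with rank 0, so corank 2. A Groebner basis of the Jacobian ideal J(g) in C{s,t} is {t^3, s^2}; counting standard monomials gives mu = 6. Corank 2; j^3 = s^3 is a perfect cube, so E-series; the 4-jet and mu = 6 give E_6. f is A_2 but g is E_6, hence not right-equivalent.

No.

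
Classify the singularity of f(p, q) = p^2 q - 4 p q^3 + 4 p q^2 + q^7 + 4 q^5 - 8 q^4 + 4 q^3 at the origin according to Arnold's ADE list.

D_{8}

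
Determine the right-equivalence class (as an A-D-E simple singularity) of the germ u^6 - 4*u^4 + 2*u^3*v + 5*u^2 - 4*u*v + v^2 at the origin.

A_{1}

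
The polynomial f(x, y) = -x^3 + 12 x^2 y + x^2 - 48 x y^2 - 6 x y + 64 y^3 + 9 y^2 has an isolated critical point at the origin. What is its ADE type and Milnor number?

Type A2, Milnor number mu = 2.

The Hessian of f at 0 has rank 1. Corank 1: A-series; mu = 2 gives A_2.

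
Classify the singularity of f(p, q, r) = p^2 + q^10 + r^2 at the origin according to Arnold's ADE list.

The Hessian of f at 0 is [[2, 0, 0], [0, 0, 0], [0, 0, 2]] with rank 2, so corank 1. A Groebner basis of the Jacobian ideal J(f) in C{p,q,r} is {q^9, p, r}; counting standard monomials gives mu = 9. Corank 1: A-series; mu = 9 gives A_9.

A_9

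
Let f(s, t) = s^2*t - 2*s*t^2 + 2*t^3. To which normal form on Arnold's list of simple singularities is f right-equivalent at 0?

The Hessian of f at 0 is [[0, 0], [0, 0]] with rank 0, so corank 2. A Groebner basis of the Jacobian ideal J(f) in C{s,t} is {t^3, s^2 + 2*t^2, s*t - t^2}; counting standard monomials gives mu = 4. Corank 2; j^3 = t*(s^2 - 2*s*t + 2*t^2) splits into three distinct lines over C (the quadratic factor has nonzero discriminant), so D_4.

D_4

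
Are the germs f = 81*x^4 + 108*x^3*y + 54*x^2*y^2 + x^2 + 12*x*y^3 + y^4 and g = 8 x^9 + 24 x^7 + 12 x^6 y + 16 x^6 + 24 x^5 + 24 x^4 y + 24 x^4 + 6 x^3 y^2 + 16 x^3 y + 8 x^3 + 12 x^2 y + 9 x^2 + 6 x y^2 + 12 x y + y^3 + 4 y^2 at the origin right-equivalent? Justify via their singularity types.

No.

The Hessian of f at 0 has rank 1. Corank 1: A-series; mu = 3 gives A_3. The Hessian of g at 0 has rank 1. Corank 1: A-series; mu = 2 gives A_2. f is A_3 but g is A_2, hence not right-equivalent.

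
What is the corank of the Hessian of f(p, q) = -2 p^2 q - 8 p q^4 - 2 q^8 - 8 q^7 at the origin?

The Hessian at 0 is [[0, 0], [0, 0]] of rank 0; hence corank 2.

2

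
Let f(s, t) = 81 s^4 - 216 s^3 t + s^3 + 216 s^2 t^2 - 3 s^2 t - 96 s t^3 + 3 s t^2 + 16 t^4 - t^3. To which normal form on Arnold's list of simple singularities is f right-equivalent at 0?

The Hessian of f at 0 has rank 0. Corank 2; j^3 = (s - t)^3 is a perfect cube, so E-series; the 4-jet and mu = 6 give E_6.

E6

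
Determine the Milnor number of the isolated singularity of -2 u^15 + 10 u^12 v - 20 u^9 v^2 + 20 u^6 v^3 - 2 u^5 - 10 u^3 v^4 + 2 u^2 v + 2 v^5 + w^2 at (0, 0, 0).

6

The Hessian of f at 0 has rank 1. Corank 2; j^3 = 2*u^2*v has shape L^2 M (L != M), so D-series; mu = 6 gives D_6.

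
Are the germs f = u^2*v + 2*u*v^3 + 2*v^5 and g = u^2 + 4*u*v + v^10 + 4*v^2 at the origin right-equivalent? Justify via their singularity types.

No.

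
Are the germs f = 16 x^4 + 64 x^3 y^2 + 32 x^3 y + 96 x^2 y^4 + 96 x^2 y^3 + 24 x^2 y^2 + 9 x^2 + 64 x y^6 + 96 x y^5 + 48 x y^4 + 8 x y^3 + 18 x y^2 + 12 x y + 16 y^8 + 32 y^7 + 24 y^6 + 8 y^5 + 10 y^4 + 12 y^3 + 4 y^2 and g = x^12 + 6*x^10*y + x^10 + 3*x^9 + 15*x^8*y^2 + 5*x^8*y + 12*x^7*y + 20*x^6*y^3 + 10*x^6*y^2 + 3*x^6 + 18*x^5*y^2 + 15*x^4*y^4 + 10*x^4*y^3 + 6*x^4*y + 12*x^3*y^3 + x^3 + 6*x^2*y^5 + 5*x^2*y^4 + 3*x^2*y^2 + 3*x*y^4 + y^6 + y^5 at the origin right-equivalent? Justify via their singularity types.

No.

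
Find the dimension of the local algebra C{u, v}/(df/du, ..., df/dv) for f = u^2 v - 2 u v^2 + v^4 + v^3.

The Hessian of f at 0 has rank 0. Corank 2; j^3 = v*(u - v)^2 has shape L^2 M (L != M), so D-series; mu = 5 gives D_5.

5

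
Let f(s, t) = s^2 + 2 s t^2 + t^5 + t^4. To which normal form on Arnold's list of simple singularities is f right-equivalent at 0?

A4

The Hessian of f at 0 has rank 1. Corank 1: A-series; mu = 4 gives A_4.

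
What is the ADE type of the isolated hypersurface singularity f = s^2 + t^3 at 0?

A_{2}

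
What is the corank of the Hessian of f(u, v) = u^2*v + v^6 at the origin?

2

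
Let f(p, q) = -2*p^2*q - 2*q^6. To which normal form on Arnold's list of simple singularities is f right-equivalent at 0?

The Hessian of f at 0 has rank 0. Corank 2; j^3 = -2*p^2*q has shape L^2 M (L != M), so D-series; mu = 7 gives D_7.

D7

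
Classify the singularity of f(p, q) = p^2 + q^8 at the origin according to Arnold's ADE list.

A_{7}

The Hessian of f at 0 has rank 1. Corank 1: A-series; mu = 7 gives A_7.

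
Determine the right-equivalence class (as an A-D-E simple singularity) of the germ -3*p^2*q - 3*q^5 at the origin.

The Hessian of f at 0 has rank 0. Corank 2; j^3 = -3*p^2*q has shape L^2 M (L != M), so D-series; mu = 6 gives D_6.

D_6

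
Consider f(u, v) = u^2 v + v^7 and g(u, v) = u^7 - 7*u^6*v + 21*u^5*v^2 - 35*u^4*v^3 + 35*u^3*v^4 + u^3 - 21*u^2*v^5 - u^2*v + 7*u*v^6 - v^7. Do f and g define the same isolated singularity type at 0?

Yes.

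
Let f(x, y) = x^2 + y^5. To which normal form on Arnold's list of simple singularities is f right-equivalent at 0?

The Hessian of f at 0 is [[2, 0], [0, 0]] with rank 1, so corank 1. A Groebner basis of the Jacobian ideal J(f) in C{x,y} is {y^4, x}; counting standard monomials gives mu = 4. Corank 1: A-series; mu = 4 gives A_4.

A_{4}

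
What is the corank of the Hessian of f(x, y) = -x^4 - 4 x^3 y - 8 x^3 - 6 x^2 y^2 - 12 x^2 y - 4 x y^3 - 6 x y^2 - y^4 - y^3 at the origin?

The Hessian at 0 is [[0, 0], [0, 0]] of rank 0; hence corank 2.

2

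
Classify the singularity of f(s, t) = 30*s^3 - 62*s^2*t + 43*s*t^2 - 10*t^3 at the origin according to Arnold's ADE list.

The Hessian of f at 0 has rank 0. Corank 2; j^3 = (3*s - 2*t)*(10*s^2 - 14*s*t + 5*t^2) splits into three distinct lines over C (the quadratic factor has nonzero discriminant), so D_4.

D4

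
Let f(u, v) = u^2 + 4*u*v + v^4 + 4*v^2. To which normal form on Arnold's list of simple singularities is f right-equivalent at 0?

A_3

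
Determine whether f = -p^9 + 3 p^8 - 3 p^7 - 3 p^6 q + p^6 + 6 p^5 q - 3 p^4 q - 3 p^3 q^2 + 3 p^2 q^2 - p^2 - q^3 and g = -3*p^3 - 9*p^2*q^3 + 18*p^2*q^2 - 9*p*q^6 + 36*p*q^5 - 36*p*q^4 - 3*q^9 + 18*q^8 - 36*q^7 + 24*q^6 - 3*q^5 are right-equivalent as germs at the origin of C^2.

The Hessian of f at 0 has rank 1. Corank 1: A-series; mu = 2 gives A_2. The Hessian of g at 0 has rank 0. Corank 2; j^3 = -3*p^3 is a perfect cube, so E-series; the 5-jet and mu = 8 give E_8. f is A_2 but g is E_8, hence not right-equivalent.

No.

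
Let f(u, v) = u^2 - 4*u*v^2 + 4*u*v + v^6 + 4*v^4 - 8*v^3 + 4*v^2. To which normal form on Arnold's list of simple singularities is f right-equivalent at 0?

A_5

The Hessian of f at 0 is [[2, 4], [4, 8]] with rank 1, so corank 1. A Groebner basis of the Jacobian ideal J(f) in C{u,v} is {u^3 - 6*u^2 - 20*u*v - 8*u - 16*v, u^2*v + 2*u^2 + 6*u*v + 2*u + 4*v, -u/2 + v^2 - v}; counting standard monomials gives mu = 5. Corank 1: A-series; mu = 5 gives A_5.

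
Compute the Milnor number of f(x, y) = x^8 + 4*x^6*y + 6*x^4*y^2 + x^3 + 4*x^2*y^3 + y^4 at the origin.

6

The Hessian of f at 0 has rank 0. Corank 2; j^3 = x^3 is a perfect cube, so E-series; the 4-jet and mu = 6 give E_6.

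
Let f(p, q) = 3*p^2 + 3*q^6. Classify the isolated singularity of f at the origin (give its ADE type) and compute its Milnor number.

Type A5, Milnor number mu = 5.

The Hessian of f at 0 has rank 1. Corank 1: A-series; mu = 5 gives A_5.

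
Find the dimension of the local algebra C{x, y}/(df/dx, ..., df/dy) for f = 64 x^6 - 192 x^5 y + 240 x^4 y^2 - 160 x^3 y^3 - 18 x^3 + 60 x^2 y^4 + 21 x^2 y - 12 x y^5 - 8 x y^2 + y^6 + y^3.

7

The Hessian of f at 0 is [[0, 0], [0, 0]] with rank 0, so corank 2. A Groebner basis of the Jacobian ideal J(f) in C{x,y} is {243*x*y/4 + y^5 - 81*y^2/4, x*y^2 - y^3/3, x^2 - 5*x*y/6 + y^2/6}; counting standard monomials gives mu = 7. Corank 2; j^3 = -(2*x - y)*(3*x - y)^2 has shape L^2 M (L != M), so D-series; mu = 7 gives D_7.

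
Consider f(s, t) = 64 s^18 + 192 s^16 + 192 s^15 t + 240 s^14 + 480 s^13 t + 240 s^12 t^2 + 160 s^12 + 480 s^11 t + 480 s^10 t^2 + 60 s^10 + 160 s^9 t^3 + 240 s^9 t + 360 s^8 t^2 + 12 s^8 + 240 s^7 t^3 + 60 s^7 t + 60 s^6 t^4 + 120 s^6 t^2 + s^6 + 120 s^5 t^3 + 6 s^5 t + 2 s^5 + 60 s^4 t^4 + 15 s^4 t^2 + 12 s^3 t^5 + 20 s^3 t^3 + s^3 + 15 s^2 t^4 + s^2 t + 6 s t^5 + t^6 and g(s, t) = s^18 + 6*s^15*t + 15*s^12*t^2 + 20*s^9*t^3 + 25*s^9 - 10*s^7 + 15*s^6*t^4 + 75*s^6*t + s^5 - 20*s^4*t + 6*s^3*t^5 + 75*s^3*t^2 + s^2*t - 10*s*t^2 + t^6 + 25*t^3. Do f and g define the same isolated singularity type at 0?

Yes.

The Hessian of f at 0 has rank 0. Corank 2; j^3 = s^2*(s + t) has shape L^2 M (L != M), so D-series; mu = 7 gives D_7. The Hessian of g at 0 has rank 0. Corank 2; j^3 = t*(s - 5*t)^2 has shape L^2 M (L != M), so D-series; mu = 7 gives D_7. Both have type D_7, hence right-equivalent.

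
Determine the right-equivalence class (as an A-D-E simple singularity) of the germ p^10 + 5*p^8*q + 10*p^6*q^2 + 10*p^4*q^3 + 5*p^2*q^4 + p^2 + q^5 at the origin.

A4

The Hessian of f at 0 has rank 1. Corank 1: A-series; mu = 4 gives A_4.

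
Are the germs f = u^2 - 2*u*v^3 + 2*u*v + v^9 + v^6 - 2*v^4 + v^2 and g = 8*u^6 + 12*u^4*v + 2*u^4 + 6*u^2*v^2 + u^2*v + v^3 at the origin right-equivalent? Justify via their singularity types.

The Hessian of f at 0 has rank 1. Corank 1: A-series; mu = 8 gives A_8. The Hessian of g at 0 has rank 0. Corank 2; j^3 = v*(u^2 + v^2) splits into three distinct lines over C (the quadratic factor has nonzero discriminant), so D_4. f is A_8 but g is D_4, hence not right-equivalent.

No.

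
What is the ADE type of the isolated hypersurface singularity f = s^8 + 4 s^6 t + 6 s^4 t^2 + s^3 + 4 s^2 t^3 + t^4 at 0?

The Hessian of f at 0 is [[0, 0], [0, 0]] with rank 0, so corank 2. A Groebner basis of the Jacobian ideal J(f) in C{s,t} is {t^3, s^2}; counting standard monomials gives mu = 6. Corank 2; j^3 = s^3 is a perfect cube, so E-series; the 4-jet and mu = 6 give E_6.

E_6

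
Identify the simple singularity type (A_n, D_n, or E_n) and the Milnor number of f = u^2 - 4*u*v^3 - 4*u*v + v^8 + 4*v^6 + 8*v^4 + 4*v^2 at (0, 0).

Type A_7, Milnor number mu = 7.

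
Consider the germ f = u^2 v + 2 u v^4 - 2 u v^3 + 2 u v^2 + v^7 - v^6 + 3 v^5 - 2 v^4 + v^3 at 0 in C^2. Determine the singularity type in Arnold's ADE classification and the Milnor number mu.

Type D_7, Milnor number mu = 7.

The Hessian of f at 0 has rank 0. Corank 2; j^3 = v*(u + v)^2 has shape L^2 M (L != M), so D-series; mu = 7 gives D_7.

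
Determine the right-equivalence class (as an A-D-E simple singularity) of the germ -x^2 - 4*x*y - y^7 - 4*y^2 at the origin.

The Hessian of f at 0 has rank 1. Corank 1: A-series; mu = 6 gives A_6.

A_6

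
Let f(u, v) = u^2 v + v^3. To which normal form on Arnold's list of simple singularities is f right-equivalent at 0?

The Hessian of f at 0 is [[0, 0], [0, 0]] with rank 0, so corank 2. A Groebner basis of the Jacobian ideal J(f) in C{u,v} is {v^3, u^2 + 3*v^2, u*v}; counting standard monomials gives mu = 4. Corank 2; j^3 = v*(u^2 + v^2) splits into three distinct lines over C (the quadratic factor has nonzero discriminant), so D_4.

D_4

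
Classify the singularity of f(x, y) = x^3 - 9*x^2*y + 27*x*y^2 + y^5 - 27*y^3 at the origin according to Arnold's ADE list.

E_{8}

The Hessian of f at 0 is [[0, 0], [0, 0]] with rank 0, so corank 2. A Groebner basis of the Jacobian ideal J(f) in C{x,y} is {y^4, x^2 - 6*x*y + 9*y^2}; counting standard monomials gives mu = 8. Corank 2; j^3 = (x - 3*y)^3 is a perfect cube, so E-series; the 5-jet and mu = 8 give E_8.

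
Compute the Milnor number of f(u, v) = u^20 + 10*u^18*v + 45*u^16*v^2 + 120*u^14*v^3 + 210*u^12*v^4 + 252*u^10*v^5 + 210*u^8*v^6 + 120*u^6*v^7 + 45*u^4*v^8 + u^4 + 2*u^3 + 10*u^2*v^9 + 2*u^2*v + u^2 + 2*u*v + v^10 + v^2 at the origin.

9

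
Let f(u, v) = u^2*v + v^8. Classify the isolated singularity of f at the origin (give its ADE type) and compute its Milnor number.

The Hessian of f at 0 has rank 0. Corank 2; j^3 = u^2*v has shape L^2 M (L != M), so D-series; mu = 9 gives D_9.

Type D_{9}, Milnor number mu = 9.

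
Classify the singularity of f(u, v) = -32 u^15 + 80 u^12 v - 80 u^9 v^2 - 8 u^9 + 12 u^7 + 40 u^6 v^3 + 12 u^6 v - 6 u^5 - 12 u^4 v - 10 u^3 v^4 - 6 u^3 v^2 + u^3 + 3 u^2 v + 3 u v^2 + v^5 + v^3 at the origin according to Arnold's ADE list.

E_{8}

The Hessian of f at 0 is [[0, 0], [0, 0]] with rank 0, so corank 2. A Groebner basis of the Jacobian ideal J(f) in C{u,v} is {u^2/4 + u*v^3 + u*v/2 + v^2/4, v^4, u^3 - 3*u*v^2 - 2*v^3, u^2*v + 2*u*v^2 + v^3}; counting standard monomials gives mu = 8. Corank 2; j^3 = (u + v)^3 is a perfect cube, so E-series; the 5-jet and mu = 8 give E_8.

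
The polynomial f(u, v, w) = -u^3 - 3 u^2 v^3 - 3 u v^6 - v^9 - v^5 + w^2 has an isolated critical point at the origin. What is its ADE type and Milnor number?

Type E_{8}, Milnor number mu = 8.

The Hessian of f at 0 has rank 1. Corank 2; j^3 = -u^3 is a perfect cube, so E-series; the 5-jet and mu = 8 give E_8.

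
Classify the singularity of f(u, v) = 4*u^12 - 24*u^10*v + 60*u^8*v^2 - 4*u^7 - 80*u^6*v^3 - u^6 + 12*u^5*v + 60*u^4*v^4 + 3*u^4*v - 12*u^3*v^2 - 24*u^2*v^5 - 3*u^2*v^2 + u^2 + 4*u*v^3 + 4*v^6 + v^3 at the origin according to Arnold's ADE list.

The Hessian of f at 0 is [[2, 0], [0, 0]] with rank 1, so corank 1. A Groebner basis of the Jacobian ideal J(f) in C{u,v} is {v^2, u}; counting standard monomials gives mu = 2. Corank 1: A-series; mu = 2 gives A_2.

A_2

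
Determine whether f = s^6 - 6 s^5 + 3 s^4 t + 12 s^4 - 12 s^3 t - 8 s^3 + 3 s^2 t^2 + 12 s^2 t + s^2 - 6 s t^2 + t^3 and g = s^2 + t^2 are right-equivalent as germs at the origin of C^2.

No.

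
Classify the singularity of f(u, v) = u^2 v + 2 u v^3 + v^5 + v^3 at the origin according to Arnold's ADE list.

D_{4}

The Hessian of f at 0 is [[0, 0], [0, 0]] with rank 0, so corank 2. A Groebner basis of the Jacobian ideal J(f) in C{u,v} is {v^3, u^2 + 3*v^2, u*v}; counting standard monomials gives mu = 4. Corank 2; j^3 = v*(u^2 + v^2) splits into three distinct lines over C (the quadratic factor has nonzero discriminant), so D_4.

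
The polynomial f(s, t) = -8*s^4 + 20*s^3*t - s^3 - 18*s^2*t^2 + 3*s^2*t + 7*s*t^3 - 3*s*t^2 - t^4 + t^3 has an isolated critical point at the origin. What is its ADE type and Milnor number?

Type E7, Milnor number mu = 7.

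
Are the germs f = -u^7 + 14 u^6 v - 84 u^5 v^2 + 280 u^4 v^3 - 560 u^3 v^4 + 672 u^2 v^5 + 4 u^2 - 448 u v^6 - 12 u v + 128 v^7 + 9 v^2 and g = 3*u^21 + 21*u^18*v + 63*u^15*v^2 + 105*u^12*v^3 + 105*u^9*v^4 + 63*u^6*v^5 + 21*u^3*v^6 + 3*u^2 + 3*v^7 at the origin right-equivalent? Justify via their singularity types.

Yes.

The Hessian of f at 0 has rank 1. Corank 1: A-series; mu = 6 gives A_6. The Hessian of g at 0 has rank 1. Corank 1: A-series; mu = 6 gives A_6. Both have type A_6, hence right-equivalent.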